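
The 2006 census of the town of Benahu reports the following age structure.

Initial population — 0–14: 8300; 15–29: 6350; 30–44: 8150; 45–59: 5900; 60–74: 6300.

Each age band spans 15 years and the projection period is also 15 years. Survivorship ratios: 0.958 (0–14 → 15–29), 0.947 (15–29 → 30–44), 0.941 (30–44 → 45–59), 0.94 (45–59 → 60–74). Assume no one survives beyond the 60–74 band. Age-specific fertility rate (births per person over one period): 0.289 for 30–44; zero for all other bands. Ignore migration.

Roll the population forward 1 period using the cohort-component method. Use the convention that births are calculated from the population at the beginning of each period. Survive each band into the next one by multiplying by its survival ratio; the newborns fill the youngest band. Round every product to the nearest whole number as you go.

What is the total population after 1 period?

29534

— Period 1 —
Births: 8150 × 0.289 = 2355
15–29: 8300 × 0.958 = 7951
30–44: 6350 × 0.947 = 6013
45–59: 8150 × 0.941 = 7669
60–74: 5900 × 0.94 = 5546
→ [2355, 7951, 6013, 7669, 5546]
Total after period 1: 2355 + 7951 + 6013 + 7669 + 5546 = 29534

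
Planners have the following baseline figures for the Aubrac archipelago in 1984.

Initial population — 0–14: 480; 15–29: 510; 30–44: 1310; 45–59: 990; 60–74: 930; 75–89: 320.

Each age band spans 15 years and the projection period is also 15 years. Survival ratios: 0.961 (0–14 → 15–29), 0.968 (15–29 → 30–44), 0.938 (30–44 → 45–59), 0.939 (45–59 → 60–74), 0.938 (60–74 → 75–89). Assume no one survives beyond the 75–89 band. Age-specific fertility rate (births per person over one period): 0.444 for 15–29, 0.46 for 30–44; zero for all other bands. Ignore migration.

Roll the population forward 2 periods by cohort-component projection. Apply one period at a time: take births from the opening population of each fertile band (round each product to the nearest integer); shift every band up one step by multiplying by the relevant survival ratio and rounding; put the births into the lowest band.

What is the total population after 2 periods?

[period 1]
Births: 510 * 0.444 = 226  |  1310 * 0.46 = 603 → total 829
15–29: 480 * 0.961 = 461
30–44: 510 * 0.968 = 494
45–59: 1310 * 0.938 = 1229
60–74: 990 * 0.939 = 930
75–89: 930 * 0.938 = 872
Giving 829 / 461 / 494 / 1229 / 930 / 872.
[period 2]
Births: 461 * 0.444 = 205  |  494 * 0.46 = 227 → total 432
15–29: 829 * 0.961 = 797
30–44: 461 * 0.968 = 446
45–59: 494 * 0.938 = 463
60–74: 1229 * 0.939 = 1154
75–89: 930 * 0.938 = 872
Giving 432 / 797 / 446 / 463 / 1154 / 872.
Total after period 2: 432 + 797 + 446 + 463 + 1154 + 872 = 4164

4164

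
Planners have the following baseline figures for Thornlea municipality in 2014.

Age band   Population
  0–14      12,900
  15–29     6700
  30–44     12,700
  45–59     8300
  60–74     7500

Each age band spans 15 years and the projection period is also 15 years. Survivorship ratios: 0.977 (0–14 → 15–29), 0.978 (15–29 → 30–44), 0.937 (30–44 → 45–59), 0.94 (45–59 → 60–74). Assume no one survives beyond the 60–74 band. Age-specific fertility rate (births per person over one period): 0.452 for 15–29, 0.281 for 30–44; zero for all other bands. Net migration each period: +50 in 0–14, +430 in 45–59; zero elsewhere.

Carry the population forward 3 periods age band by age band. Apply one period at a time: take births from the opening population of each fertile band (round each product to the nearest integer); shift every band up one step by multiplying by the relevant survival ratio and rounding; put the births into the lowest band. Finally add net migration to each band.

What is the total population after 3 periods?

— Period 1 —
Births: 6700 * 0.452 = 3028, 12700 * 0.281 = 3569 → total 6597
15–29: 12900 * 0.977 = 12603
30–44: 6700 * 0.978 = 6553
45–59: 12700 * 0.937 = 11900
60–74: 8300 * 0.94 = 7802
Net migration: 0–14 + 50 → 6647; 45–59 + 430 → 12330
Population now: 0–14=6647, 15–29=12603, 30–44=6553, 45–59=12330, 60–74=7802
— Period 2 —
Births: 12603 * 0.452 = 5697, 6553 * 0.281 = 1841 → total 7538
15–29: 6647 * 0.977 = 6494
30–44: 12603 * 0.978 = 12326
45–59: 6553 * 0.937 = 6140
60–74: 12330 * 0.94 = 11590
Net migration: 0–14 + 50 → 7588; 45–59 + 430 → 6570
Population now: 0–14=7588, 15–29=6494, 30–44=12326, 45–59=6570, 60–74=11590
— Period 3 —
Births: 6494 * 0.452 = 2935, 12326 * 0.281 = 3464 → total 6399
15–29: 7588 * 0.977 = 7413
30–44: 6494 * 0.978 = 6351
45–59: 12326 * 0.937 = 11549
60–74: 6570 * 0.94 = 6176
Net migration: 0–14 + 50 → 6449; 45–59 + 430 → 11979
Population now: 0–14=6449, 15–29=7413, 30–44=6351, 45–59=11979, 60–74=6176
Total after period 3: 6449 + 7413 + 6351 + 11979 + 6176 = 38368

38368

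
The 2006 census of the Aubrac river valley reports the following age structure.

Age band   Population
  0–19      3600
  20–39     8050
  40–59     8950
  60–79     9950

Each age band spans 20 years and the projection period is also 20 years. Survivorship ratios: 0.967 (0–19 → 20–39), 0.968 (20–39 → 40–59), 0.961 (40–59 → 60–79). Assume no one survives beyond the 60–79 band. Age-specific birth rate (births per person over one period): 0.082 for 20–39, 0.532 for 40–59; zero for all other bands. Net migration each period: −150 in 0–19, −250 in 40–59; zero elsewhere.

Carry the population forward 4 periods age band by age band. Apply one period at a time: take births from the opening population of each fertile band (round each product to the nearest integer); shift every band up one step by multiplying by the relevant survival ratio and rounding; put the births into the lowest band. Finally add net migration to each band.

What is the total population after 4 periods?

— Period 1 —
Births: 8050 × 0.082 = 660, 8950 × 0.532 = 4761 → total 5421
20–39: 3600 × 0.967 = 3481
40–59: 8050 × 0.968 = 7792
60–79: 8950 × 0.961 = 8601
Net migration: 0–19 − 150 → 5271; 40–59 − 250 → 7542
End of period: [5271, 3481, 7542, 8601]
— Period 2 —
Births: 3481 × 0.082 = 285, 7542 × 0.532 = 4012 → total 4297
20–39: 5271 × 0.967 = 5097
40–59: 3481 × 0.968 = 3370
60–79: 7542 × 0.961 = 7248
Net migration: 0–19 − 150 → 4147; 40–59 − 250 → 3120
End of period: [4147, 5097, 3120, 7248]
— Period 3 —
Births: 5097 × 0.082 = 418, 3120 × 0.532 = 1660 → total 2078
20–39: 4147 × 0.967 = 4010
40–59: 5097 × 0.968 = 4934
60–79: 3120 × 0.961 = 2998
Net migration: 0–19 − 150 → 1928; 40–59 − 250 → 4684
End of period: [1928, 4010, 4684, 2998]
— Period 4 —
Births: 4010 × 0.082 = 329, 4684 × 0.532 = 2492 → total 2821
20–39: 1928 × 0.967 = 1864
40–59: 4010 × 0.968 = 3882
60–79: 4684 × 0.961 = 4501
Net migration: 0–19 − 150 → 2671; 40–59 − 250 → 3632
End of period: [2671, 1864, 3632, 4501]
Total after period 4: 2671 + 1864 + 3632 + 4501 = 12668

12668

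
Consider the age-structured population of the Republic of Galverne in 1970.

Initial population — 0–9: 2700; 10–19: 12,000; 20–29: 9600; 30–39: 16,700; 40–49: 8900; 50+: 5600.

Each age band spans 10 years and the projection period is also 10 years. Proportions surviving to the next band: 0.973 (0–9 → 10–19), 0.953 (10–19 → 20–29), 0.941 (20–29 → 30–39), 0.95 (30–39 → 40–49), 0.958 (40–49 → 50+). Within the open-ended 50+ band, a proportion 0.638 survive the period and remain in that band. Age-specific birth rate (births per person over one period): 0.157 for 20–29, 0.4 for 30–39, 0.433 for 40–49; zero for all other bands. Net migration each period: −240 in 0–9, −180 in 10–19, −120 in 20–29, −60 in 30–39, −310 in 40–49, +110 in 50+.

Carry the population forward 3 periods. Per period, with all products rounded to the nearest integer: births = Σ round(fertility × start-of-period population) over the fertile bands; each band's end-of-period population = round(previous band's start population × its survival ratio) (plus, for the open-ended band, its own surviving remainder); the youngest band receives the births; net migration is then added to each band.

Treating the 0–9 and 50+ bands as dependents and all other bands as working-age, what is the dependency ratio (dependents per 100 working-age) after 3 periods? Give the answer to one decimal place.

Let group 1 be 0–9 through group 6 = 50+.
— Period 1 —
Births: 9600 × 0.157 = 1507 ; 16700 × 0.4 = 6680 ; 8900 × 0.433 = 3854 — total 12041
Group 2: 2700 × 0.973 = 2627
Group 3: 12000 × 0.953 = 11436
Group 4: 9600 × 0.941 = 9034
Group 5: 16700 × 0.95 = 15865
Group 6: 8900 × 0.958 + 5600 × 0.638 = 8526 + 3573 = 12099
Net migration: Group 1 − 240 → 11801; Group 2 − 180 → 2447; Group 3 − 120 → 11316; Group 4 − 60 → 8974; Group 5 − 310 → 15555; Group 6 + 110 → 12209
End of period: [11801, 2447, 11316, 8974, 15555, 12209]
— Period 2 —
Births: 11316 × 0.157 = 1777 ; 8974 × 0.4 = 3590 ; 15555 × 0.433 = 6735 — total 12102
Group 2: 11801 × 0.973 = 11482
Group 3: 2447 × 0.953 = 2332
Group 4: 11316 × 0.941 = 10648
Group 5: 8974 × 0.95 = 8525
Group 6: 15555 × 0.958 + 12209 × 0.638 = 14902 + 7789 = 22691
Net migration: Group 1 − 240 → 11862; Group 2 − 180 → 11302; Group 3 − 120 → 2212; Group 4 − 60 → 10588; Group 5 − 310 → 8215; Group 6 + 110 → 22801
End of period: [11862, 11302, 2212, 10588, 8215, 22801]
— Period 3 —
Births: 2212 × 0.157 = 347 ; 10588 × 0.4 = 4235 ; 8215 × 0.433 = 3557 — total 8139
Group 2: 11862 × 0.973 = 11542
Group 3: 11302 × 0.953 = 10771
Group 4: 2212 × 0.941 = 2081
Group 5: 10588 × 0.95 = 10059
Group 6: 8215 × 0.958 + 22801 × 0.638 = 7870 + 14547 = 22417
Net migration: Group 1 − 240 → 7899; Group 2 − 180 → 11362; Group 3 − 120 → 10651; Group 4 − 60 → 2021; Group 5 − 310 → 9749; Group 6 + 110 → 22527
End of period: [7899, 11362, 10651, 2021, 9749, 22527]
Dependents (band 0–9 + band 50+) = 7899 + 22527 = 30426; working-age = 33783; ratio = 30426/33783 × 100 = 90.1

90.1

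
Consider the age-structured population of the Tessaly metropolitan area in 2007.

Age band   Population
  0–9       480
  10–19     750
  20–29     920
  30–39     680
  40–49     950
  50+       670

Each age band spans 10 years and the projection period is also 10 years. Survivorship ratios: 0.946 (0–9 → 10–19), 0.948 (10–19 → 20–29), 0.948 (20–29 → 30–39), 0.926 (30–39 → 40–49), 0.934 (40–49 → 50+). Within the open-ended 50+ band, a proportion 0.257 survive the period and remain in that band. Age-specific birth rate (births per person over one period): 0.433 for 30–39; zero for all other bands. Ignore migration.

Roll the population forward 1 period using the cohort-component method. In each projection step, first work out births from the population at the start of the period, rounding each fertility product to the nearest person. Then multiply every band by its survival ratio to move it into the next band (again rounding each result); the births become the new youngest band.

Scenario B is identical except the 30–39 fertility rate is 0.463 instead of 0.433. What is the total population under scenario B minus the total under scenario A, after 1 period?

21

Numbering the groups 1..6 from youngest to oldest:
After projecting period 1:
Births: 680 × 0.433 = 294
Group 2: 480 × 0.946 = 454
Group 3: 750 × 0.948 = 711
Group 4: 920 × 0.948 = 872
Group 5: 680 × 0.926 = 630
Group 6: 950 × 0.934 + 670 × 0.257 = 887 + 172 = 1059
Giving 294 / 454 / 711 / 872 / 630 / 1059.
Scenario A total after 1 period: 4020
Scenario B projection —
After projecting period 1:
Births: 680 × 0.463 = 315
Group 2: 480 × 0.946 = 454
Group 3: 750 × 0.948 = 711
Group 4: 920 × 0.948 = 872
Group 5: 680 × 0.926 = 630
Group 6: 950 × 0.934 + 670 × 0.257 = 887 + 172 = 1059
Giving 315 / 454 / 711 / 872 / 630 / 1059.
Scenario B total after 1 period: 4041
Difference B − A = 4041 − 4020 = 21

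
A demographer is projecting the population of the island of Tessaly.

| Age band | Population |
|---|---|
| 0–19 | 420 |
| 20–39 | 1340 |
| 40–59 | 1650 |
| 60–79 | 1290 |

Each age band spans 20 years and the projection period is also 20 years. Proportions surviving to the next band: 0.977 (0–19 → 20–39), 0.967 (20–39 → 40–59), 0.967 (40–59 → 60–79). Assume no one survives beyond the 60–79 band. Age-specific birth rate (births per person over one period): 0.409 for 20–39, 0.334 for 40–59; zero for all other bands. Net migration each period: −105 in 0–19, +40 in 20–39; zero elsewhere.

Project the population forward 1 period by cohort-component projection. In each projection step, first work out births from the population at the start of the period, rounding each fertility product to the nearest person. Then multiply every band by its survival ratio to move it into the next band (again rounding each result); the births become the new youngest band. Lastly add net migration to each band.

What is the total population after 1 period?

4336

Period 1:
Births: 1340 * 0.409 = 548, 1650 * 0.334 = 551 → 1099
20–39: 420 * 0.977 = 410
40–59: 1340 * 0.967 = 1296
60–79: 1650 * 0.967 = 1596
Net migration: 0–19 − 105 → 994; 20–39 + 40 → 450
End of period: [994, 450, 1296, 1596]
Total after period 1: 994 + 450 + 1296 + 1596 = 4336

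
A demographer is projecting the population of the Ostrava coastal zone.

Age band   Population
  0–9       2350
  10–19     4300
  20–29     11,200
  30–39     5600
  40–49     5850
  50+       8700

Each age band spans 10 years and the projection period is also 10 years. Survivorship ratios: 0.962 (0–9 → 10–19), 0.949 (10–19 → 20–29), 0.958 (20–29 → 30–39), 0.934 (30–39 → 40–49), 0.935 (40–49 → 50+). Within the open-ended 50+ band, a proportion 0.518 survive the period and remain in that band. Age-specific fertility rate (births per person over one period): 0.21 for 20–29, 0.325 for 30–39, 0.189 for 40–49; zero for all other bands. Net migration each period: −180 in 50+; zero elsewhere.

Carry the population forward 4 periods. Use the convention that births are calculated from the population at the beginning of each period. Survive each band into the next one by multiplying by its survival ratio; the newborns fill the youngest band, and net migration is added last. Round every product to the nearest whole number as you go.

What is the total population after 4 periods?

Numbering the groups 1..6 from youngest to oldest:
After projecting period 1:
Births: 11200 × 0.21 = 2352 ; 5600 × 0.325 = 1820 ; 5850 × 0.189 = 1106 — total 5278
Group 2: 2350 × 0.962 = 2261
Group 3: 4300 × 0.949 = 4081
Group 4: 11200 × 0.958 = 10730
Group 5: 5600 × 0.934 = 5230
Group 6: 5850 × 0.935 + 8700 × 0.518 = 5470 + 4507 = 9977
Net migration: Group 6 − 180 → 9797
End of period: [5278, 2261, 4081, 10730, 5230, 9797]
After projecting period 2:
Births: 4081 × 0.21 = 857 ; 10730 × 0.325 = 3487 ; 5230 × 0.189 = 988 — total 5332
Group 2: 5278 × 0.962 = 5077
Group 3: 2261 × 0.949 = 2146
Group 4: 4081 × 0.958 = 3910
Group 5: 10730 × 0.934 = 10022
Group 6: 5230 × 0.935 + 9797 × 0.518 = 4890 + 5075 = 9965
Net migration: Group 6 − 180 → 9785
End of period: [5332, 5077, 2146, 3910, 10022, 9785]
After projecting period 3:
Births: 2146 × 0.21 = 451 ; 3910 × 0.325 = 1271 ; 10022 × 0.189 = 1894 — total 3616
Group 2: 5332 × 0.962 = 5129
Group 3: 5077 × 0.949 = 4818
Group 4: 2146 × 0.958 = 2056
Group 5: 3910 × 0.934 = 3652
Group 6: 10022 × 0.935 + 9785 × 0.518 = 9371 + 5069 = 14440
Net migration: Group 6 − 180 → 14260
End of period: [3616, 5129, 4818, 2056, 3652, 14260]
After projecting period 4:
Births: 4818 × 0.21 = 1012 ; 2056 × 0.325 = 668 ; 3652 × 0.189 = 690 — total 2370
Group 2: 3616 × 0.962 = 3479
Group 3: 5129 × 0.949 = 4867
Group 4: 4818 × 0.958 = 4616
Group 5: 2056 × 0.934 = 1920
Group 6: 3652 × 0.935 + 14260 × 0.518 = 3415 + 7387 = 10802
Net migration: Group 6 − 180 → 10622
End of period: [2370, 3479, 4867, 4616, 1920, 10622]
Total after period 4: 2370 + 3479 + 4867 + 4616 + 1920 + 10622 = 27874

27874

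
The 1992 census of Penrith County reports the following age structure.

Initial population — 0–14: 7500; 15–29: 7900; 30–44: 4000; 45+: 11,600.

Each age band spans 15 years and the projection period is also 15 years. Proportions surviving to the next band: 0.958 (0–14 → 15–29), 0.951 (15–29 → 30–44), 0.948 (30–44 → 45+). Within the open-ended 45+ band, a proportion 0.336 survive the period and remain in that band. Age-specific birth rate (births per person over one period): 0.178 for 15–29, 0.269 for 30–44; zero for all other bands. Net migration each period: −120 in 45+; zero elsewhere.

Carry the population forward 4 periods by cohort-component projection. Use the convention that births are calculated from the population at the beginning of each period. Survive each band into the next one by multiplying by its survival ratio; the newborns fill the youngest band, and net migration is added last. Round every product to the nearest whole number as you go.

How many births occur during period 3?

2261

Period 1.
Births: 7900 * 0.178 = 1406, 4000 * 0.269 = 1076 → 2482
15–29: 7500 * 0.958 = 7185
30–44: 7900 * 0.951 = 7513
45+: 4000 * 0.948 + 11600 * 0.336 = 3792 + 3898 = 7690
Net migration: 45+ − 120 → 7570
Giving 2482 / 7185 / 7513 / 7570.
Period 2.
Births: 7185 * 0.178 = 1279, 7513 * 0.269 = 2021 → 3300
15–29: 2482 * 0.958 = 2378
30–44: 7185 * 0.951 = 6833
45+: 7513 * 0.948 + 7570 * 0.336 = 7122 + 2544 = 9666
Net migration: 45+ − 120 → 9546
Giving 3300 / 2378 / 6833 / 9546.
Period 3.
Births: 2378 * 0.178 = 423, 6833 * 0.269 = 1838 → 2261
15–29: 3300 * 0.958 = 3161
30–44: 2378 * 0.951 = 2261
45+: 6833 * 0.948 + 9546 * 0.336 = 6478 + 3207 = 9685
Net migration: 45+ − 120 → 9565
Giving 2261 / 3161 / 2261 / 9565.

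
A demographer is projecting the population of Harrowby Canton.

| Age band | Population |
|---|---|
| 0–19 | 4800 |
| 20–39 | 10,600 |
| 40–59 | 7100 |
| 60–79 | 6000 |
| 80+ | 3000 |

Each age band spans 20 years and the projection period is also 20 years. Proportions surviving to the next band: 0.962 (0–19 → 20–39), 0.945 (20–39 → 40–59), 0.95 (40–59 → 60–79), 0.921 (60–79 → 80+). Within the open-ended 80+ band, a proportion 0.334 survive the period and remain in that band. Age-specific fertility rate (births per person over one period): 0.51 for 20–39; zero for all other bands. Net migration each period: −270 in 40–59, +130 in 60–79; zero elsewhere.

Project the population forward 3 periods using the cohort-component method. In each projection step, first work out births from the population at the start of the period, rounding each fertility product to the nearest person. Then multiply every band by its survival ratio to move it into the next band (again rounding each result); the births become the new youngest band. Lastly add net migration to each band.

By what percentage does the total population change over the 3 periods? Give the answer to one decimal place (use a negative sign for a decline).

-20.4

Period 1.
Births: 10600 * 0.51 = 5406
20–39: 4800 * 0.962 = 4618
40–59: 10600 * 0.945 = 10017
60–79: 7100 * 0.95 = 6745
80+: 6000 * 0.921 + 3000 * 0.334 = 5526 + 1002 = 6528
Net migration: 40–59 − 270 → 9747; 60–79 + 130 → 6875
Population now: 0–19=5406, 20–39=4618, 40–59=9747, 60–79=6875, 80+=6528
Period 2.
Births: 4618 * 0.51 = 2355
20–39: 5406 * 0.962 = 5201
40–59: 4618 * 0.945 = 4364
60–79: 9747 * 0.95 = 9260
80+: 6875 * 0.921 + 6528 * 0.334 = 6332 + 2180 = 8512
Net migration: 40–59 − 270 → 4094; 60–79 + 130 → 9390
Population now: 0–19=2355, 20–39=5201, 40–59=4094, 60–79=9390, 80+=8512
Period 3.
Births: 5201 * 0.51 = 2653
20–39: 2355 * 0.962 = 2266
40–59: 5201 * 0.945 = 4915
60–79: 4094 * 0.95 = 3889
80+: 9390 * 0.921 + 8512 * 0.334 = 8648 + 2843 = 11491
Net migration: 40–59 − 270 → 4645; 60–79 + 130 → 4019
Population now: 0–19=2653, 20–39=2266, 40–59=4645, 60–79=4019, 80+=11491
Total: 31500 → 25074; change = -6426; percentage change = -20.4%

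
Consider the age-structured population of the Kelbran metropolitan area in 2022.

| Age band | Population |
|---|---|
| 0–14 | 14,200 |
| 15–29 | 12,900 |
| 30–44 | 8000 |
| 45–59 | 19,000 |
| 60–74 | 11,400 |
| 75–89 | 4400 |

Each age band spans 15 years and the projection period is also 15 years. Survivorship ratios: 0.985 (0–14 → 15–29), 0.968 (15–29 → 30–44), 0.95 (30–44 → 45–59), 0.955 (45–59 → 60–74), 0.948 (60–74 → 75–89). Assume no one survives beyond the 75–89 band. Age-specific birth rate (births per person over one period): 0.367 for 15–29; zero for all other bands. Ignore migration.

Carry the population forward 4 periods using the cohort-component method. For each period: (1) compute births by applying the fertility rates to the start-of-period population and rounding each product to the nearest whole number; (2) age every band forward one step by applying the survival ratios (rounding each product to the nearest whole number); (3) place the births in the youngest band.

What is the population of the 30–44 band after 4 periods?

After projecting period 1:
Births: 12900 × 0.367 = 4734
15–29: 14200 × 0.985 = 13987
30–44: 12900 × 0.968 = 12487
45–59: 8000 × 0.95 = 7600
60–74: 19000 × 0.955 = 18145
75–89: 11400 × 0.948 = 10807
Population now: 0–14=4734, 15–29=13987, 30–44=12487, 45–59=7600, 60–74=18145, 75–89=10807
After projecting period 2:
Births: 13987 × 0.367 = 5133
15–29: 4734 × 0.985 = 4663
30–44: 13987 × 0.968 = 13539
45–59: 12487 × 0.95 = 11863
60–74: 7600 × 0.955 = 7258
75–89: 18145 × 0.948 = 17201
Population now: 0–14=5133, 15–29=4663, 30–44=13539, 45–59=11863, 60–74=7258, 75–89=17201
After projecting period 3:
Births: 4663 × 0.367 = 1711
15–29: 5133 × 0.985 = 5056
30–44: 4663 × 0.968 = 4514
45–59: 13539 × 0.95 = 12862
60–74: 11863 × 0.955 = 11329
75–89: 7258 × 0.948 = 6881
Population now: 0–14=1711, 15–29=5056, 30–44=4514, 45–59=12862, 60–74=11329, 75–89=6881
After projecting period 4:
Births: 5056 × 0.367 = 1856
15–29: 1711 × 0.985 = 1685
30–44: 5056 × 0.968 = 4894
45–59: 4514 × 0.95 = 4288
60–74: 12862 × 0.955 = 12283
75–89: 11329 × 0.948 = 10740
Population now: 0–14=1856, 15–29=1685, 30–44=4894, 45–59=4288, 60–74=12283, 75–89=10740

4894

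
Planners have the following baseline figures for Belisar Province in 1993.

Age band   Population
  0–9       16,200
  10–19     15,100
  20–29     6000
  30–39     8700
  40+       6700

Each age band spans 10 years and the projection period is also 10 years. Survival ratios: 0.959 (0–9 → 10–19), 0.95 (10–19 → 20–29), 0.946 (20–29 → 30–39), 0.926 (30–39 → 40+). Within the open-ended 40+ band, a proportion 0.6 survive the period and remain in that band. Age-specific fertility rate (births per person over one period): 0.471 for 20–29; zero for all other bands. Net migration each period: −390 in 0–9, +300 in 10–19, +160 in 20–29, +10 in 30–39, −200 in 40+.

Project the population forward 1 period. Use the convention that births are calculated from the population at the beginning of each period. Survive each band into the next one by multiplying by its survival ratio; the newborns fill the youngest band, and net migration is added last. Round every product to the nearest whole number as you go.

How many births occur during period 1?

2826

Call the groups 1 to 5, youngest first.
After projecting period 1:
Births: 6000 × 0.471 = 2826
Group 2: 16200 × 0.959 = 15536
Group 3: 15100 × 0.95 = 14345
Group 4: 6000 × 0.946 = 5676
Group 5: 8700 × 0.926 + 6700 × 0.6 = 8056 + 4020 = 12076
Net migration: Group 1 − 390 → 2436; Group 2 + 300 → 15836; Group 3 + 160 → 14505; Group 4 + 10 → 5686; Group 5 − 200 → 11876
Population now: 0–9=2436, 10–19=15836, 20–29=14505, 30–39=5686, 40+=11876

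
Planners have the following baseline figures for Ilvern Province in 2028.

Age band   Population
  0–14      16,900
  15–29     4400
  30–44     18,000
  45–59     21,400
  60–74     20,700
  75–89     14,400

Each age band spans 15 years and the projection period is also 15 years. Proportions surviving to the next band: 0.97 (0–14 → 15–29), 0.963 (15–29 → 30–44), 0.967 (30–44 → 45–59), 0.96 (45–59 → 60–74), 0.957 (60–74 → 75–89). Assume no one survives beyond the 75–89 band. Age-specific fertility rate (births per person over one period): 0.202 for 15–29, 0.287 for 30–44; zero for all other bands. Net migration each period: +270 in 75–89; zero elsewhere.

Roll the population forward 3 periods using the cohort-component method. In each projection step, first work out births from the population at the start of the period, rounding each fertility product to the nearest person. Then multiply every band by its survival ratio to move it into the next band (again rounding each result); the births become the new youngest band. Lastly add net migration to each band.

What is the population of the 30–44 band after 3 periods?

5656

Numbering the bands 1..6 from youngest to oldest:
Period 1:
Births: 4400 × 0.202 = 889  |  18000 × 0.287 = 5166 ⇒ total 6055
Band 2: 16900 × 0.97 = 16393
Band 3: 4400 × 0.963 = 4237
Band 4: 18000 × 0.967 = 17406
Band 5: 21400 × 0.96 = 20544
Band 6: 20700 × 0.957 = 19810
Net migration: Band 6 + 270 → 20080
Population now: 0–14=6055, 15–29=16393, 30–44=4237, 45–59=17406, 60–74=20544, 75–89=20080
Period 2:
Births: 16393 × 0.202 = 3311  |  4237 × 0.287 = 1216 ⇒ total 4527
Band 2: 6055 × 0.97 = 5873
Band 3: 16393 × 0.963 = 15786
Band 4: 4237 × 0.967 = 4097
Band 5: 17406 × 0.96 = 16710
Band 6: 20544 × 0.957 = 19661
Net migration: Band 6 + 270 → 19931
Population now: 0–14=4527, 15–29=5873, 30–44=15786, 45–59=4097, 60–74=16710, 75–89=19931
Period 3:
Births: 5873 × 0.202 = 1186  |  15786 × 0.287 = 4531 ⇒ total 5717
Band 2: 4527 × 0.97 = 4391
Band 3: 5873 × 0.963 = 5656
Band 4: 15786 × 0.967 = 15265
Band 5: 4097 × 0.96 = 3933
Band 6: 16710 × 0.957 = 15991
Net migration: Band 6 + 270 → 16261
Population now: 0–14=5717, 15–29=4391, 30–44=5656, 45–59=15265, 60–74=3933, 75–89=16261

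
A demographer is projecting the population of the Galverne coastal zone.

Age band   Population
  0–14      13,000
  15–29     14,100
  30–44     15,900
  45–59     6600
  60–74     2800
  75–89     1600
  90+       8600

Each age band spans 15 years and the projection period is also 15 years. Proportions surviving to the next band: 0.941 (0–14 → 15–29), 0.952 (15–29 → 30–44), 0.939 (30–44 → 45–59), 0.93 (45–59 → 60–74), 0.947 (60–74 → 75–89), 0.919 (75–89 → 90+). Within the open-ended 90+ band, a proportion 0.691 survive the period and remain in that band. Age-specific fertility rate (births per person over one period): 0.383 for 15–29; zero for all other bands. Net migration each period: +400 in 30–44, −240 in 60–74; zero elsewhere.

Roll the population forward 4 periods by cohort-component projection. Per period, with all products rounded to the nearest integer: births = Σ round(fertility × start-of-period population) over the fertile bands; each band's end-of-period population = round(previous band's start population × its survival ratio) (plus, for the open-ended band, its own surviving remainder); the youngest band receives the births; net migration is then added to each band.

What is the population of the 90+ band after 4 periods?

19031

— Period 1 —
Births: 14100 * 0.383 = 5400
15–29: 13000 * 0.941 = 12233
30–44: 14100 * 0.952 = 13423
45–59: 15900 * 0.939 = 14930
60–74: 6600 * 0.93 = 6138
75–89: 2800 * 0.947 = 2652
90+: 1600 * 0.919 + 8600 * 0.691 = 1470 + 5943 = 7413
Net migration: 30–44 + 400 → 13823; 60–74 − 240 → 5898
Population now: 0–14=5400, 15–29=12233, 30–44=13823, 45–59=14930, 60–74=5898, 75–89=2652, 90+=7413
— Period 2 —
Births: 12233 * 0.383 = 4685
15–29: 5400 * 0.941 = 5081
30–44: 12233 * 0.952 = 11646
45–59: 13823 * 0.939 = 12980
60–74: 14930 * 0.93 = 13885
75–89: 5898 * 0.947 = 5585
90+: 2652 * 0.919 + 7413 * 0.691 = 2437 + 5122 = 7559
Net migration: 30–44 + 400 → 12046; 60–74 − 240 → 13645
Population now: 0–14=4685, 15–29=5081, 30–44=12046, 45–59=12980, 60–74=13645, 75–89=5585, 90+=7559
— Period 3 —
Births: 5081 * 0.383 = 1946
15–29: 4685 * 0.941 = 4409
30–44: 5081 * 0.952 = 4837
45–59: 12046 * 0.939 = 11311
60–74: 12980 * 0.93 = 12071
75–89: 13645 * 0.947 = 12922
90+: 5585 * 0.919 + 7559 * 0.691 = 5133 + 5223 = 10356
Net migration: 30–44 + 400 → 5237; 60–74 − 240 → 11831
Population now: 0–14=1946, 15–29=4409, 30–44=5237, 45–59=11311, 60–74=11831, 75–89=12922, 90+=10356
— Period 4 —
Births: 4409 * 0.383 = 1689
15–29: 1946 * 0.941 = 1831
30–44: 4409 * 0.952 = 4197
45–59: 5237 * 0.939 = 4918
60–74: 11311 * 0.93 = 10519
75–89: 11831 * 0.947 = 11204
90+: 12922 * 0.919 + 10356 * 0.691 = 11875 + 7156 = 19031
Net migration: 30–44 + 400 → 4597; 60–74 − 240 → 10279
Population now: 0–14=1689, 15–29=1831, 30–44=4597, 45–59=4918, 60–74=10279, 75–89=11204, 90+=19031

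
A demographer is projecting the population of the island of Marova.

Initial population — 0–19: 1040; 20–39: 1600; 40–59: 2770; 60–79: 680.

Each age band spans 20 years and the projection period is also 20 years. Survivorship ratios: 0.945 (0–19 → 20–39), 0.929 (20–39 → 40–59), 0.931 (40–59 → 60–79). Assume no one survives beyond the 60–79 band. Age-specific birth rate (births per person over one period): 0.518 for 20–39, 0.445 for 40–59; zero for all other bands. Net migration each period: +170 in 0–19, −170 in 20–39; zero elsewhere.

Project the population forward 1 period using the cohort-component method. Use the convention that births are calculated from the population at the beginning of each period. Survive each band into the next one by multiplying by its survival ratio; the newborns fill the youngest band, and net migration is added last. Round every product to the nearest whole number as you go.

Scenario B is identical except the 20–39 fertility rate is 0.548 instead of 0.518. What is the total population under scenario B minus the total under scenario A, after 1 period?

48

Call the bands 1 to 4, youngest first.
Period 1:
Births: 1600 × 0.518 = 829, 2770 × 0.445 = 1233 — total 2062
Band 2: 1040 × 0.945 = 983
Band 3: 1600 × 0.929 = 1486
Band 4: 2770 × 0.931 = 2579
Net migration: Band 1 + 170 → 2232; Band 2 − 170 → 813
Giving 2232 / 813 / 1486 / 2579.
Scenario A total after 1 period: 7110
Scenario B projection —
Period 1:
Births: 1600 × 0.548 = 877, 2770 × 0.445 = 1233 — total 2110
Band 2: 1040 × 0.945 = 983
Band 3: 1600 × 0.929 = 1486
Band 4: 2770 × 0.931 = 2579
Net migration: Band 1 + 170 → 2280; Band 2 − 170 → 813
Giving 2280 / 813 / 1486 / 2579.
Scenario B total after 1 period: 7158
Difference B − A = 7158 − 7110 = 48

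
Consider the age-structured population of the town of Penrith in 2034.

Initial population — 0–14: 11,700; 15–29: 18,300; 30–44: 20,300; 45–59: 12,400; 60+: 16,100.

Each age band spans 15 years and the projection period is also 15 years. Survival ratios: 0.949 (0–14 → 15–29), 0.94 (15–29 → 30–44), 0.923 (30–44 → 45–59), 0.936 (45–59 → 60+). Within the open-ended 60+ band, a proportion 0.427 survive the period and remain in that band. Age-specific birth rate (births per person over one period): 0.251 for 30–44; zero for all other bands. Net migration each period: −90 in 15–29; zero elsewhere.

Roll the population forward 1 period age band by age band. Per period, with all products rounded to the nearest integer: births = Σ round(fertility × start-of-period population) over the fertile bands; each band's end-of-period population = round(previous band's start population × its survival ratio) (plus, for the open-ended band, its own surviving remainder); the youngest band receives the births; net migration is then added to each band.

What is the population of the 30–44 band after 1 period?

Period 1.
Births: 20300 × 0.251 = 5095
15–29: 11700 × 0.949 = 11103
30–44: 18300 × 0.94 = 17202
45–59: 20300 × 0.923 = 18737
60+: 12400 × 0.936 + 16100 × 0.427 = 11606 + 6875 = 18481
Net migration: 15–29 − 90 → 11013
Giving 5095 / 11013 / 17202 / 18737 / 18481.

17202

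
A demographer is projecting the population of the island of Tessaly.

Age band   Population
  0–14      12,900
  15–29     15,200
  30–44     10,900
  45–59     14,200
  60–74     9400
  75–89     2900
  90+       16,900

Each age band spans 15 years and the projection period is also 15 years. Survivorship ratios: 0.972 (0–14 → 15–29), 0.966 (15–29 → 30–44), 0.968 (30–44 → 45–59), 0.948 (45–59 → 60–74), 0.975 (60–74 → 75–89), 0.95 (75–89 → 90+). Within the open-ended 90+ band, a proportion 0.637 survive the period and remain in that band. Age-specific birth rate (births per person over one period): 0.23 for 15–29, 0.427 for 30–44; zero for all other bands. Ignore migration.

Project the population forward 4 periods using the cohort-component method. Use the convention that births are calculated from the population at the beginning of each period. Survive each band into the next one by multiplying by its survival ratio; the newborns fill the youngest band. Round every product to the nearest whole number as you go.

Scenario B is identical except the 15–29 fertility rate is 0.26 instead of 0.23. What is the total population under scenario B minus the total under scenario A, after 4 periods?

Let group 1 be 0–14 through group 7 = 90+.
— Period 1 —
Births: 15200 * 0.23 = 3496  |  10900 * 0.427 = 4654 → total 8150
Group 2: 12900 * 0.972 = 12539
Group 3: 15200 * 0.966 = 14683
Group 4: 10900 * 0.968 = 10551
Group 5: 14200 * 0.948 = 13462
Group 6: 9400 * 0.975 = 9165
Group 7: 2900 * 0.95 + 16900 * 0.637 = 2755 + 10765 = 13520
End of period: [8150, 12539, 14683, 10551, 13462, 9165, 13520]
— Period 2 —
Births: 12539 * 0.23 = 2884  |  14683 * 0.427 = 6270 → total 9154
Group 2: 8150 * 0.972 = 7922
Group 3: 12539 * 0.966 = 12113
Group 4: 14683 * 0.968 = 14213
Group 5: 10551 * 0.948 = 10002
Group 6: 13462 * 0.975 = 13125
Group 7: 9165 * 0.95 + 13520 * 0.637 = 8707 + 8612 = 17319
End of period: [9154, 7922, 12113, 14213, 10002, 13125, 17319]
— Period 3 —
Births: 7922 * 0.23 = 1822  |  12113 * 0.427 = 5172 → total 6994
Group 2: 9154 * 0.972 = 8898
Group 3: 7922 * 0.966 = 7653
Group 4: 12113 * 0.968 = 11725
Group 5: 14213 * 0.948 = 13474
Group 6: 10002 * 0.975 = 9752
Group 7: 13125 * 0.95 + 17319 * 0.637 = 12469 + 11032 = 23501
End of period: [6994, 8898, 7653, 11725, 13474, 9752, 23501]
— Period 4 —
Births: 8898 * 0.23 = 2047  |  7653 * 0.427 = 3268 → total 5315
Group 2: 6994 * 0.972 = 6798
Group 3: 8898 * 0.966 = 8595
Group 4: 7653 * 0.968 = 7408
Group 5: 11725 * 0.948 = 11115
Group 6: 13474 * 0.975 = 13137
Group 7: 9752 * 0.95 + 23501 * 0.637 = 9264 + 14970 = 24234
End of period: [5315, 6798, 8595, 7408, 11115, 13137, 24234]
Scenario A total after 4 periods: 76602
Scenario B projection —
— Period 1 —
Births: 15200 * 0.26 = 3952  |  10900 * 0.427 = 4654 → total 8606
Group 2: 12900 * 0.972 = 12539
Group 3: 15200 * 0.966 = 14683
Group 4: 10900 * 0.968 = 10551
Group 5: 14200 * 0.948 = 13462
Group 6: 9400 * 0.975 = 9165
Group 7: 2900 * 0.95 + 16900 * 0.637 = 2755 + 10765 = 13520
End of period: [8606, 12539, 14683, 10551, 13462, 9165, 13520]
— Period 2 —
Births: 12539 * 0.26 = 3260  |  14683 * 0.427 = 6270 → total 9530
Group 2: 8606 * 0.972 = 8365
Group 3: 12539 * 0.966 = 12113
Group 4: 14683 * 0.968 = 14213
Group 5: 10551 * 0.948 = 10002
Group 6: 13462 * 0.975 = 13125
Group 7: 9165 * 0.95 + 13520 * 0.637 = 8707 + 8612 = 17319
End of period: [9530, 8365, 12113, 14213, 10002, 13125, 17319]
— Period 3 —
Births: 8365 * 0.26 = 2175  |  12113 * 0.427 = 5172 → total 7347
Group 2: 9530 * 0.972 = 9263
Group 3: 8365 * 0.966 = 8081
Group 4: 12113 * 0.968 = 11725
Group 5: 14213 * 0.948 = 13474
Group 6: 10002 * 0.975 = 9752
Group 7: 13125 * 0.95 + 17319 * 0.637 = 12469 + 11032 = 23501
End of period: [7347, 9263, 8081, 11725, 13474, 9752, 23501]
— Period 4 —
Births: 9263 * 0.26 = 2408  |  8081 * 0.427 = 3451 → total 5859
Group 2: 7347 * 0.972 = 7141
Group 3: 9263 * 0.966 = 8948
Group 4: 8081 * 0.968 = 7822
Group 5: 11725 * 0.948 = 11115
Group 6: 13474 * 0.975 = 13137
Group 7: 9752 * 0.95 + 23501 * 0.637 = 9264 + 14970 = 24234
End of period: [5859, 7141, 8948, 7822, 11115, 13137, 24234]
Scenario B total after 4 periods: 78256
Difference B − A = 78256 − 76602 = 1654

1654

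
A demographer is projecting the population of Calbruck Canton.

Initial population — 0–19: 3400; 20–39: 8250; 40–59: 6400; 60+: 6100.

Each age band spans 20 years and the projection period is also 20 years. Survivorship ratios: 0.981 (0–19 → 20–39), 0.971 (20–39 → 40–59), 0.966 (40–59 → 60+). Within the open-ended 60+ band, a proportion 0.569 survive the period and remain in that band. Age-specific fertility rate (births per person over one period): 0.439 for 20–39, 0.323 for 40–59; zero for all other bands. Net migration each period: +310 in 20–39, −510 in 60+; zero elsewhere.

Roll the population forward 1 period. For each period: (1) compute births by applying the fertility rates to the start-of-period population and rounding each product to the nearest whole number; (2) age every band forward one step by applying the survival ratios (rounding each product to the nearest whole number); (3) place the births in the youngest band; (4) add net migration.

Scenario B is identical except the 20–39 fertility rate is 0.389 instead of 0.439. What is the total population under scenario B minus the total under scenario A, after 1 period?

-413

After projecting period 1:
Births: 8250 × 0.439 = 3622 ; 6400 × 0.323 = 2067 → total 5689
20–39: 3400 × 0.981 = 3335
40–59: 8250 × 0.971 = 8011
60+: 6400 × 0.966 + 6100 × 0.569 = 6182 + 3471 = 9653
Net migration: 20–39 + 310 → 3645; 60+ − 510 → 9143
Giving 5689 / 3645 / 8011 / 9143.
Scenario A total after 1 period: 26488
Scenario B projection —
After projecting period 1:
Births: 8250 × 0.389 = 3209 ; 6400 × 0.323 = 2067 → total 5276
20–39: 3400 × 0.981 = 3335
40–59: 8250 × 0.971 = 8011
60+: 6400 × 0.966 + 6100 × 0.569 = 6182 + 3471 = 9653
Net migration: 20–39 + 310 → 3645; 60+ − 510 → 9143
Giving 5276 / 3645 / 8011 / 9143.
Scenario B total after 1 period: 26075
Difference B − A = 26075 − 26488 = -413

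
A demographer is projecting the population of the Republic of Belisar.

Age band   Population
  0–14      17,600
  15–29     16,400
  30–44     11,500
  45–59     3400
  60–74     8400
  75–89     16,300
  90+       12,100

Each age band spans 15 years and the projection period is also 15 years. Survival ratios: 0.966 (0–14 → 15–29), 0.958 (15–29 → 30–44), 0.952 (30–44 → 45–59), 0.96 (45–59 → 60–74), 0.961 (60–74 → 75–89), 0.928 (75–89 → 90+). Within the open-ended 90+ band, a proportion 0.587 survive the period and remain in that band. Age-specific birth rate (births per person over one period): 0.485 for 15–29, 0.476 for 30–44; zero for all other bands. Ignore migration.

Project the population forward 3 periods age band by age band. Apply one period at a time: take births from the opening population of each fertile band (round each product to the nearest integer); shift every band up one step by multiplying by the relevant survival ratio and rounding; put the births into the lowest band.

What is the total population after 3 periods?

96591

Call the bands 1 to 7, youngest first.
— Period 1 —
Births: 16400 × 0.485 = 7954, 11500 × 0.476 = 5474 → total 13428
Band 2: 17600 × 0.966 = 17002
Band 3: 16400 × 0.958 = 15711
Band 4: 11500 × 0.952 = 10948
Band 5: 3400 × 0.96 = 3264
Band 6: 8400 × 0.961 = 8072
Band 7: 16300 × 0.928 + 12100 × 0.587 = 15126 + 7103 = 22229
Giving 13428 / 17002 / 15711 / 10948 / 3264 / 8072 / 22229.
— Period 2 —
Births: 17002 × 0.485 = 8246, 15711 × 0.476 = 7478 → total 15724
Band 2: 13428 × 0.966 = 12971
Band 3: 17002 × 0.958 = 16288
Band 4: 15711 × 0.952 = 14957
Band 5: 10948 × 0.96 = 10510
Band 6: 3264 × 0.961 = 3137
Band 7: 8072 × 0.928 + 22229 × 0.587 = 7491 + 13048 = 20539
Giving 15724 / 12971 / 16288 / 14957 / 10510 / 3137 / 20539.
— Period 3 —
Births: 12971 × 0.485 = 6291, 16288 × 0.476 = 7753 → total 14044
Band 2: 15724 × 0.966 = 15189
Band 3: 12971 × 0.958 = 12426
Band 4: 16288 × 0.952 = 15506
Band 5: 14957 × 0.96 = 14359
Band 6: 10510 × 0.961 = 10100
Band 7: 3137 × 0.928 + 20539 × 0.587 = 2911 + 12056 = 14967
Giving 14044 / 15189 / 12426 / 15506 / 14359 / 10100 / 14967.
Total after period 3: 14044 + 15189 + 12426 + 15506 + 14359 + 10100 + 14967 = 96591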